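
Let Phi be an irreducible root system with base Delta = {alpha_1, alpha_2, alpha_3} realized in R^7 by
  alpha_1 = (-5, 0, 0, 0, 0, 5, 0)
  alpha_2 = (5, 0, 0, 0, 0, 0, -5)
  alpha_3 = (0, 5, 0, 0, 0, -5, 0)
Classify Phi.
A3

Compute the Cartan integers a_ij = 2(alpha_i, alpha_j)/(alpha_j, alpha_j); the resulting 3x3 Cartan matrix is
[[2, -1, -1], [-1, 2, 0], [-1, 0, 2]].
All simple roots have the same length, so the diagram is simply laced. The associated Dynkin diagram is a chain of 3 nodes with single edges (A_3), so the type is A_3 (the algebra sl(4)).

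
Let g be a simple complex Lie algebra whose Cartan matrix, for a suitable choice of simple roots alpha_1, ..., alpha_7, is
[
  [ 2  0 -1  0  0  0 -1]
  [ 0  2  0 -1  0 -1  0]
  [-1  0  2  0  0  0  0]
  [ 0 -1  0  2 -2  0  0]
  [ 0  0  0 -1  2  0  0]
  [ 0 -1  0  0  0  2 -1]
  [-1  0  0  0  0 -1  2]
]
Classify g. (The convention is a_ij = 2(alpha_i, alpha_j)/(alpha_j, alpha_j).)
B_7 (so(15))

The matrix has rank 7 with 2's on the diagonal. Reading the off-diagonal entries as Dynkin edges (a single edge where a_ij = a_ji = -1; a double or triple edge where a_ij * a_ji = 2 or 3), the diagram is a chain of 7 nodes with a double edge at one end; the terminal node there is the unique short simple root (B_7). One simple-root ordering that puts it in standard form is (alpha_3, alpha_1, alpha_7, alpha_6, alpha_2, alpha_4, alpha_5). So the algebra is type B_7, i.e. so(15).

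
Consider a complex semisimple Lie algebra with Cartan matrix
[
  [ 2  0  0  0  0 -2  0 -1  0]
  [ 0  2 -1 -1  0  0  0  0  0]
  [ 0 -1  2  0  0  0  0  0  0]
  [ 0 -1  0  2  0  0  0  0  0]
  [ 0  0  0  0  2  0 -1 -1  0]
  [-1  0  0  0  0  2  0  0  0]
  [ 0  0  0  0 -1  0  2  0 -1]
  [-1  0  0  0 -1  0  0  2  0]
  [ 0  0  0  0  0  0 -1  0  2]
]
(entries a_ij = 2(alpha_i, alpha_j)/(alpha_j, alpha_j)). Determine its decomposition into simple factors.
type A_3 ⊕ type B_6

The diagram associated to this matrix has two connected components: the simple roots {alpha_2, alpha_3, alpha_4} form a chain of 3 nodes with single edges (A_3), and {alpha_1, alpha_5, alpha_6, alpha_7, alpha_8, alpha_9} form a chain of 6 nodes with a double edge at one end; the terminal node there is the unique short simple root (B_6). A semisimple Lie algebra decomposes uniquely as the direct sum of simple ideals, one per connected component of its Dynkin diagram, so g ≅ A_3 ⊕ B_6 (dimension 15 + 78 = 93).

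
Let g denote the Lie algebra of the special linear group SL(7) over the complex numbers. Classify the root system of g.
A_6 (sl(7))

This is sl(7), which has dimension 7^2 - 1 = 48 and rank 7 - 1 = 6 (a Cartan subalgebra is the diagonal traceless matrices). In the classification of classical Lie algebras, the special linear algebra sl(n+1) has type A_n; here n = 6, so the Dynkin diagram is a chain of 6 nodes with single edges (A_6). Hence the type is A_6.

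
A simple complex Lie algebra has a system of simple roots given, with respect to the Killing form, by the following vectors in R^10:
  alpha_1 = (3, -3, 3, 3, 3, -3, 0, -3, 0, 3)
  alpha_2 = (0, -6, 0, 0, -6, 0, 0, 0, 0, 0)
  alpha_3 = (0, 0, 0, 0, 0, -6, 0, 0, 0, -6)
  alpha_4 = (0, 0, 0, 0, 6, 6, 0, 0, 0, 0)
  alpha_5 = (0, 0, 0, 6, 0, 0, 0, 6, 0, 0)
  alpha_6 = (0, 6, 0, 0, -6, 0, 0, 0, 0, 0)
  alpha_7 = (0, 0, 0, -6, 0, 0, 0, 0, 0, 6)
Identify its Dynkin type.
Compute the Cartan integers a_ij = 2(alpha_i, alpha_j)/(alpha_j, alpha_j); the resulting 7x7 Cartan matrix is
[[2, 0, 0, 0, 0, -1, 0], [0, 2, 0, -1, 0, 0, 0], [0, 0, 2, -1, 0, 0, -1], [0, -1, -1, 2, 0, -1, 0], [0, 0, 0, 0, 2, 0, -1], [-1, 0, 0, -1, 0, 2, 0], [0, 0, -1, 0, -1, 0, 2]].
All simple roots have the same length, so the diagram is simply laced. The associated Dynkin diagram is a chain of 6 nodes with one extra node attached to the third node from one end (E_7), so the type is E_7.

E7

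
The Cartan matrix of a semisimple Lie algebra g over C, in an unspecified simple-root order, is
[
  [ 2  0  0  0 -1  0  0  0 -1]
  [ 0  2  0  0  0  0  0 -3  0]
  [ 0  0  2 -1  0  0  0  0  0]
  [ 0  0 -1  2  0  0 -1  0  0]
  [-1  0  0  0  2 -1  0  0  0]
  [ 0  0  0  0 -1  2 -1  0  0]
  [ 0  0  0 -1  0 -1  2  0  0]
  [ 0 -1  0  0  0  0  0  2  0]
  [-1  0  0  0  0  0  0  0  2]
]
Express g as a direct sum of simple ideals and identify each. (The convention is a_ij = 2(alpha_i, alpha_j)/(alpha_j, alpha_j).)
A7 ⊕ G2

The diagram associated to this matrix has two connected components: the simple roots {alpha_1, alpha_3, alpha_4, alpha_5, alpha_6, alpha_7, alpha_9} form a chain of 7 nodes with single edges (A_7), and {alpha_2, alpha_8} form two nodes joined by a triple edge (G_2). A semisimple Lie algebra decomposes uniquely as the direct sum of simple ideals, one per connected component of its Dynkin diagram, so g ≅ A_7 ⊕ G_2 (dimension 63 + 14 = 77).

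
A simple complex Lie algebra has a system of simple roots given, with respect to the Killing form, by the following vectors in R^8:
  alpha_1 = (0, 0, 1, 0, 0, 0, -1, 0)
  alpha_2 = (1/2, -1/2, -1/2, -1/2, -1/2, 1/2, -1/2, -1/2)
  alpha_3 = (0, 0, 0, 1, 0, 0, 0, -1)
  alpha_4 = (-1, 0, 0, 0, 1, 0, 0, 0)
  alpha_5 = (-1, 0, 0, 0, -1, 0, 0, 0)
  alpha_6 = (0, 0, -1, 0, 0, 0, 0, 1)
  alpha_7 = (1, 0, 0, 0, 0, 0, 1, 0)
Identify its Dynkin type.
Compute the Cartan integers a_ij = 2(alpha_i, alpha_j)/(alpha_j, alpha_j); the resulting 7x7 Cartan matrix is
[[2, 0, 0, 0, 0, -1, -1], [0, 2, 0, -1, 0, 0, 0], [0, 0, 2, 0, 0, -1, 0], [0, -1, 0, 2, 0, 0, -1], [0, 0, 0, 0, 2, 0, -1], [-1, 0, -1, 0, 0, 2, 0], [-1, 0, 0, -1, -1, 0, 2]].
All simple roots have the same length, so the diagram is simply laced. The associated Dynkin diagram is a chain of 6 nodes with one extra node attached to the third node from one end (E_7), so the type is E_7.

E_7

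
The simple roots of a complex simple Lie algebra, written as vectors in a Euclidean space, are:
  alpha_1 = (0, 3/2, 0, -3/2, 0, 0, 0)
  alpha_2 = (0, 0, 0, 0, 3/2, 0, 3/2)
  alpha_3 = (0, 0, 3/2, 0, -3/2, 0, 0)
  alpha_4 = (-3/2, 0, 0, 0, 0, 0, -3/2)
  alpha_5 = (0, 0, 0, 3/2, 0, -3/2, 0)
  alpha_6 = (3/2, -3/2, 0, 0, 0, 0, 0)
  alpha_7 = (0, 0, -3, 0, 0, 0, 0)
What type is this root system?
Compute the Cartan integers a_ij = 2(alpha_i, alpha_j)/(alpha_j, alpha_j); the resulting 7x7 Cartan matrix is
[[2, 0, 0, 0, -1, -1, 0], [0, 2, -1, -1, 0, 0, 0], [0, -1, 2, 0, 0, 0, -1], [0, -1, 0, 2, 0, -1, 0], [-1, 0, 0, 0, 2, 0, 0], [-1, 0, 0, -1, 0, 2, 0], [0, 0, -2, 0, 0, 0, 2]].
The roots have two lengths (squared-length ratio 2:1); the short ones are alpha_{1,2,3,4,5,6}. The associated Dynkin diagram is a chain of 7 nodes with a double edge at one end; the terminal node there is the unique long simple root (C_7), so the type is C_7 (the algebra sp(14)).

C7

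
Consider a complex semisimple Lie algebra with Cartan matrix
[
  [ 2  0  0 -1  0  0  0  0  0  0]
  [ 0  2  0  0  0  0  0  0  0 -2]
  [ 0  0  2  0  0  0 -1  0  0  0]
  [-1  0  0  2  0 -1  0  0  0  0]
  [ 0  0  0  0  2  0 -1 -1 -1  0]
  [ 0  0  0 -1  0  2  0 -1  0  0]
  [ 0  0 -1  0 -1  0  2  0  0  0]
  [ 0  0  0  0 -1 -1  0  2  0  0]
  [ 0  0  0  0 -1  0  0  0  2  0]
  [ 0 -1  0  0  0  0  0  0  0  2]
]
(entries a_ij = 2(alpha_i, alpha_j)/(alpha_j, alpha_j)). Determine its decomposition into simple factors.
B_2 (so(5)) + E_8

The diagram associated to this matrix has two connected components: the simple roots {alpha_2, alpha_10} form a chain of 2 nodes with a double edge at one end; the terminal node there is the unique short simple root (B_2), and {alpha_1, alpha_3, alpha_4, alpha_5, alpha_6, alpha_7, alpha_8, alpha_9} form a chain of 7 nodes with one extra node attached to the third node from one end (E_8). A semisimple Lie algebra decomposes uniquely as the direct sum of simple ideals, one per connected component of its Dynkin diagram, so g ≅ B_2 ⊕ E_8 (dimension 10 + 248 = 258).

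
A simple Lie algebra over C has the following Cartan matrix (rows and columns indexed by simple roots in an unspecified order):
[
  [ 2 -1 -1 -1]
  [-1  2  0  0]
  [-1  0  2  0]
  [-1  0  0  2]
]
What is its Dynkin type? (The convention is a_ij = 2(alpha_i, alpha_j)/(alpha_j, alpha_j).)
The matrix has rank 4 with 2's on the diagonal. Reading the off-diagonal entries as Dynkin edges (a single edge where a_ij = a_ji = -1; a double or triple edge where a_ij * a_ji = 2 or 3), the diagram is a chain of 2 nodes with a fork of two nodes at one end (D_4). One simple-root ordering that puts it in standard form is (alpha_2, alpha_1, alpha_4, alpha_3). So the algebra is type D_4, i.e. so(8).

D4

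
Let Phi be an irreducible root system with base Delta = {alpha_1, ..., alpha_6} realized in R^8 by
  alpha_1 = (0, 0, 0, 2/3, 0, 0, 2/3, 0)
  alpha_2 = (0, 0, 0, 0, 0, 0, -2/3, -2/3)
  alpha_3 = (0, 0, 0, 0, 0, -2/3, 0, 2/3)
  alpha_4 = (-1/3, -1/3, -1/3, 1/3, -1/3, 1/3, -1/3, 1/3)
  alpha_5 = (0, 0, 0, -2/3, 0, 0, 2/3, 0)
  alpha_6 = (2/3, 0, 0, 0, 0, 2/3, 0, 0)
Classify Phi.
E_6

Compute the Cartan integers a_ij = 2(alpha_i, alpha_j)/(alpha_j, alpha_j); the resulting 6x6 Cartan matrix is
[[2, -1, 0, 0, 0, 0], [-1, 2, -1, 0, -1, 0], [0, -1, 2, 0, 0, -1], [0, 0, 0, 2, -1, 0], [0, -1, 0, -1, 2, 0], [0, 0, -1, 0, 0, 2]].
All simple roots have the same length, so the diagram is simply laced. The associated Dynkin diagram is a chain of 5 nodes with one extra node attached to the third node from one end (E_6), so the type is E_6.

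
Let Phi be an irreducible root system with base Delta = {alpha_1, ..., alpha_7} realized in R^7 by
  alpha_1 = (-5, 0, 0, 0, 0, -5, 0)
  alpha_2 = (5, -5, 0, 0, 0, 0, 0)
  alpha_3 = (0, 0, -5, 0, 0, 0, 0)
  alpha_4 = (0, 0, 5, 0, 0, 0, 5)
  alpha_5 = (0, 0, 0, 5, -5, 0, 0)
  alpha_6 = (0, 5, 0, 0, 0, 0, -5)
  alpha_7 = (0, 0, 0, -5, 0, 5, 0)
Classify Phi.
type B_7

Compute the Cartan integers a_ij = 2(alpha_i, alpha_j)/(alpha_j, alpha_j); the resulting 7x7 Cartan matrix is
[[2, -1, 0, 0, 0, 0, -1], [-1, 2, 0, 0, 0, -1, 0], [0, 0, 2, -1, 0, 0, 0], [0, 0, -2, 2, 0, -1, 0], [0, 0, 0, 0, 2, 0, -1], [0, -1, 0, -1, 0, 2, 0], [-1, 0, 0, 0, -1, 0, 2]].
The roots have two lengths (squared-length ratio 2:1); the short ones are alpha_{3}. The associated Dynkin diagram is a chain of 7 nodes with a double edge at one end; the terminal node there is the unique short simple root (B_7), so the type is B_7 (the algebra so(15)).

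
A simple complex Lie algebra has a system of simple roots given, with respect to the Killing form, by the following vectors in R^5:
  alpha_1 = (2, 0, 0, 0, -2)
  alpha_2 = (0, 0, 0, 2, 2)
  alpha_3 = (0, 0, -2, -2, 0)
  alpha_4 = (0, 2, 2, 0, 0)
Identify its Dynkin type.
Compute the Cartan integers a_ij = 2(alpha_i, alpha_j)/(alpha_j, alpha_j); the resulting 4x4 Cartan matrix is
[[2, -1, 0, 0], [-1, 2, -1, 0], [0, -1, 2, -1], [0, 0, -1, 2]].
All simple roots have the same length, so the diagram is simply laced. The associated Dynkin diagram is a chain of 4 nodes with single edges (A_4), so the type is A_4 (the algebra sl(5)).

A_4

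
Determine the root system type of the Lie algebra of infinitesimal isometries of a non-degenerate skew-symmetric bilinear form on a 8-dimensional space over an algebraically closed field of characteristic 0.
C_4 (sp(8))

This is sp(8), which has dimension 8(8+1)/2 = 36 and rank 8/2 = 4. In the classification of classical Lie algebras, the symplectic algebra sp(2n) has type C_n; here n = 4, so the Dynkin diagram is a chain of 4 nodes with a double edge at one end; the terminal node there is the unique long simple root (C_4). Hence the type is C_4.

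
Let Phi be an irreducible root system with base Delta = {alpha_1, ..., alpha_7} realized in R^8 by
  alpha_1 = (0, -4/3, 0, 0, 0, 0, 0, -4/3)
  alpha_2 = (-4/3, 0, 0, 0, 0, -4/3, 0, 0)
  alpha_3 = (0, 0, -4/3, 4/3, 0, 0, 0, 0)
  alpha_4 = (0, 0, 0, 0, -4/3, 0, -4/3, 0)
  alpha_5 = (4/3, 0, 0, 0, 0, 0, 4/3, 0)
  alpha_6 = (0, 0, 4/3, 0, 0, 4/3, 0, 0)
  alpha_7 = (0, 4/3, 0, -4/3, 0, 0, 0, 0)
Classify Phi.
Compute the Cartan integers a_ij = 2(alpha_i, alpha_j)/(alpha_j, alpha_j); the resulting 7x7 Cartan matrix is
[[2, 0, 0, 0, 0, 0, -1], [0, 2, 0, 0, -1, -1, 0], [0, 0, 2, 0, 0, -1, -1], [0, 0, 0, 2, -1, 0, 0], [0, -1, 0, -1, 2, 0, 0], [0, -1, -1, 0, 0, 2, 0], [-1, 0, -1, 0, 0, 0, 2]].
All simple roots have the same length, so the diagram is simply laced. The associated Dynkin diagram is a chain of 7 nodes with single edges (A_7), so the type is A_7 (the algebra sl(8)).

A_7 (sl(8))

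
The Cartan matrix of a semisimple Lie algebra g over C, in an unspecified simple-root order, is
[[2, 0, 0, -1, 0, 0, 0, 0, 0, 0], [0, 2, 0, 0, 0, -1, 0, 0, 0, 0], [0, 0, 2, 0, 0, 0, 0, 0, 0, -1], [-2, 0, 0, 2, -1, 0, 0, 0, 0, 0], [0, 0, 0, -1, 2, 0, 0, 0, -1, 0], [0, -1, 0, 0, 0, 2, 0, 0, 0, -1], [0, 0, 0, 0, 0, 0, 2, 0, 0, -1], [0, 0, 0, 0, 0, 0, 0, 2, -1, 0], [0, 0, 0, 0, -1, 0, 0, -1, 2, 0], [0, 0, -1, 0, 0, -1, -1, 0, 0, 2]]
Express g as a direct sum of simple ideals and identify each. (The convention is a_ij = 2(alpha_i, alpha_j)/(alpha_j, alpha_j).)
The diagram associated to this matrix has two connected components: the simple roots {alpha_1, alpha_4, alpha_5, alpha_8, alpha_9} form a chain of 5 nodes with a double edge at one end; the terminal node there is the unique short simple root (B_5), and {alpha_2, alpha_3, alpha_6, alpha_7, alpha_10} form a chain of 3 nodes with a fork of two nodes at one end (D_5). A semisimple Lie algebra decomposes uniquely as the direct sum of simple ideals, one per connected component of its Dynkin diagram, so g ≅ B_5 ⊕ D_5 (dimension 55 + 45 = 100).

type B_5 + type D_5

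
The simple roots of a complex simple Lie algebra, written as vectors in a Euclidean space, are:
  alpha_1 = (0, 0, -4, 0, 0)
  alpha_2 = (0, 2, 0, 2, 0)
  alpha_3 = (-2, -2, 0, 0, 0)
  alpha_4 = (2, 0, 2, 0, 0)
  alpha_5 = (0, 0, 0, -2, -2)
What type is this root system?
C_5

Compute the Cartan integers a_ij = 2(alpha_i, alpha_j)/(alpha_j, alpha_j); the resulting 5x5 Cartan matrix is
[[2, 0, 0, -2, 0], [0, 2, -1, 0, -1], [0, -1, 2, -1, 0], [-1, 0, -1, 2, 0], [0, -1, 0, 0, 2]].
The roots have two lengths (squared-length ratio 2:1); the short ones are alpha_{2,3,4,5}. The associated Dynkin diagram is a chain of 5 nodes with a double edge at one end; the terminal node there is the unique long simple root (C_5), so the type is C_5 (the algebra sp(10)).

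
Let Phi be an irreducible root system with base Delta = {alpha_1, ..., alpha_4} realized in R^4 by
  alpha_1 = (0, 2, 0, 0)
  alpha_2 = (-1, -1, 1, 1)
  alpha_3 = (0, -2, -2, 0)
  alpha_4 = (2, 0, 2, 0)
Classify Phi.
Compute the Cartan integers a_ij = 2(alpha_i, alpha_j)/(alpha_j, alpha_j); the resulting 4x4 Cartan matrix is
[[2, -1, -1, 0], [-1, 2, 0, 0], [-2, 0, 2, -1], [0, 0, -1, 2]].
The roots have two lengths (squared-length ratio 2:1); the short ones are alpha_{1,2}. The associated Dynkin diagram is a chain of 4 nodes with a double edge between the middle two (F_4), so the type is F_4.

F4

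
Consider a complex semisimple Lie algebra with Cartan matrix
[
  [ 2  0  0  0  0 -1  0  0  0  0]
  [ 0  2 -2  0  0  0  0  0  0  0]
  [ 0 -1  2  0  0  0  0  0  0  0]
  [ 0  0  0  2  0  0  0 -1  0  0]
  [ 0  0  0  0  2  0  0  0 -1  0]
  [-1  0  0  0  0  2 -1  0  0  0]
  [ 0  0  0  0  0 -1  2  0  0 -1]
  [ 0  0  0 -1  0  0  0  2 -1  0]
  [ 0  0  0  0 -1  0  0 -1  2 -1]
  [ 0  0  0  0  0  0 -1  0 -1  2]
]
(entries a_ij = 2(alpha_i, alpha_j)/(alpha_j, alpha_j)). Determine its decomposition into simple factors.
type B_2 + type E_8

The diagram associated to this matrix has two connected components: the simple roots {alpha_2, alpha_3} form a chain of 2 nodes with a double edge at one end; the terminal node there is the unique short simple root (B_2), and {alpha_1, alpha_4, alpha_5, alpha_6, alpha_7, alpha_8, alpha_9, alpha_10} form a chain of 7 nodes with one extra node attached to the third node from one end (E_8). A semisimple Lie algebra decomposes uniquely as the direct sum of simple ideals, one per connected component of its Dynkin diagram, so g ≅ B_2 ⊕ E_8 (dimension 10 + 248 = 258).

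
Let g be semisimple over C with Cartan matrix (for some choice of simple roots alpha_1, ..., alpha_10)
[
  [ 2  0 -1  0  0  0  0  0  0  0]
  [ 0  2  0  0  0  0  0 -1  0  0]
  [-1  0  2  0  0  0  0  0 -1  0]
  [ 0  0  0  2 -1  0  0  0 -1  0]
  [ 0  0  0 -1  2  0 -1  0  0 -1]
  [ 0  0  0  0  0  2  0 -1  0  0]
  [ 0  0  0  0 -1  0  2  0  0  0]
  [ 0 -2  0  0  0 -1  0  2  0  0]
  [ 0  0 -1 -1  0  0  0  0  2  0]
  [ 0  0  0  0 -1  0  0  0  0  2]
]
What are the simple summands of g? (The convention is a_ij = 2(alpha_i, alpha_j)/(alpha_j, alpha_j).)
The diagram associated to this matrix has two connected components: the simple roots {alpha_2, alpha_6, alpha_8} form a chain of 3 nodes with a double edge at one end; the terminal node there is the unique short simple root (B_3), and {alpha_1, alpha_3, alpha_4, alpha_5, alpha_7, alpha_9, alpha_10} form a chain of 5 nodes with a fork of two nodes at one end (D_7). A semisimple Lie algebra decomposes uniquely as the direct sum of simple ideals, one per connected component of its Dynkin diagram, so g ≅ B_3 ⊕ D_7 (dimension 21 + 91 = 112).

B_3 (so(7)) + D_7 (so(14))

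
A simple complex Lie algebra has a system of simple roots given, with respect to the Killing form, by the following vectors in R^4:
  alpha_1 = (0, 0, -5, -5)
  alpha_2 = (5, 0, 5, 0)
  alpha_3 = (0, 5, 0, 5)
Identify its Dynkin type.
A_3 (sl(4))

Compute the Cartan integers a_ij = 2(alpha_i, alpha_j)/(alpha_j, alpha_j); the resulting 3x3 Cartan matrix is
[[2, -1, -1], [-1, 2, 0], [-1, 0, 2]].
All simple roots have the same length, so the diagram is simply laced. The associated Dynkin diagram is a chain of 3 nodes with single edges (A_3), so the type is A_3 (the algebra sl(4)).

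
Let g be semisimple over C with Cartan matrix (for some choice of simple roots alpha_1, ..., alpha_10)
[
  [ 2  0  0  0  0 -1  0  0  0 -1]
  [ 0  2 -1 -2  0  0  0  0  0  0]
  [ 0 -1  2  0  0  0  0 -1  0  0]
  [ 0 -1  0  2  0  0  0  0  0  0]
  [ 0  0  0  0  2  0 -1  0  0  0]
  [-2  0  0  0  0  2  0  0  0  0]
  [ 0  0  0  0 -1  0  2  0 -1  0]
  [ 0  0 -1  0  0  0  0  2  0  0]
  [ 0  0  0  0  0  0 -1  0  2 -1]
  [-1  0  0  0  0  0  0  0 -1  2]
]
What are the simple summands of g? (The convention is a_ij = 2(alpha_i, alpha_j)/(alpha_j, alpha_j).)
type B_4 ⊕ type C_6

The diagram associated to this matrix has two connected components: the simple roots {alpha_2, alpha_3, alpha_4, alpha_8} form a chain of 4 nodes with a double edge at one end; the terminal node there is the unique short simple root (B_4), and {alpha_1, alpha_5, alpha_6, alpha_7, alpha_9, alpha_10} form a chain of 6 nodes with a double edge at one end; the terminal node there is the unique long simple root (C_6). A semisimple Lie algebra decomposes uniquely as the direct sum of simple ideals, one per connected component of its Dynkin diagram, so g ≅ B_4 ⊕ C_6 (dimension 36 + 78 = 114).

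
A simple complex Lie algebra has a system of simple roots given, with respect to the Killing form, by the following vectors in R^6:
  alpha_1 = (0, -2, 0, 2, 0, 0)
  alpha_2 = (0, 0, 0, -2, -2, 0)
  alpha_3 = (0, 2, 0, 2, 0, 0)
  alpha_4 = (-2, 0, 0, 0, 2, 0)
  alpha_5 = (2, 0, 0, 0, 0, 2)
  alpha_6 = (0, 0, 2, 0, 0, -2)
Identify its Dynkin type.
Compute the Cartan integers a_ij = 2(alpha_i, alpha_j)/(alpha_j, alpha_j); the resulting 6x6 Cartan matrix is
[[2, -1, 0, 0, 0, 0], [-1, 2, -1, -1, 0, 0], [0, -1, 2, 0, 0, 0], [0, -1, 0, 2, -1, 0], [0, 0, 0, -1, 2, -1], [0, 0, 0, 0, -1, 2]].
All simple roots have the same length, so the diagram is simply laced. The associated Dynkin diagram is a chain of 4 nodes with a fork of two nodes at one end (D_6), so the type is D_6 (the algebra so(12)).

type D_6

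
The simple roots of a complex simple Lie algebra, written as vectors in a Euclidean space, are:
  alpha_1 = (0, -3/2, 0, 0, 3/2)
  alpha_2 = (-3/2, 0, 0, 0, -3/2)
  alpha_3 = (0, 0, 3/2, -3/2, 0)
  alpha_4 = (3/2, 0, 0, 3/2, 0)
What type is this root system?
Compute the Cartan integers a_ij = 2(alpha_i, alpha_j)/(alpha_j, alpha_j); the resulting 4x4 Cartan matrix is
[[2, -1, 0, 0], [-1, 2, 0, -1], [0, 0, 2, -1], [0, -1, -1, 2]].
All simple roots have the same length, so the diagram is simply laced. The associated Dynkin diagram is a chain of 4 nodes with single edges (A_4), so the type is A_4 (the algebra sl(5)).

A4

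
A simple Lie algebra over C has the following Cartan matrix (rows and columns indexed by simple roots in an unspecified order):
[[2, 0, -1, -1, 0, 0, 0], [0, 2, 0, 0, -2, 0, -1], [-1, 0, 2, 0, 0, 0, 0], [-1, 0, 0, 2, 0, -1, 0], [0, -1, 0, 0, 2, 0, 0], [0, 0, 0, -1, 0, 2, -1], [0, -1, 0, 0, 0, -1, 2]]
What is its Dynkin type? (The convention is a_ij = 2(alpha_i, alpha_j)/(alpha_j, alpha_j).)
type B_7

The matrix has rank 7 with 2's on the diagonal. Reading the off-diagonal entries as Dynkin edges (a single edge where a_ij = a_ji = -1; a double or triple edge where a_ij * a_ji = 2 or 3), the diagram is a chain of 7 nodes with a double edge at one end; the terminal node there is the unique short simple root (B_7). One simple-root ordering that puts it in standard form is (alpha_3, alpha_1, alpha_4, alpha_6, alpha_7, alpha_2, alpha_5). So the algebra is type B_7, i.e. so(15).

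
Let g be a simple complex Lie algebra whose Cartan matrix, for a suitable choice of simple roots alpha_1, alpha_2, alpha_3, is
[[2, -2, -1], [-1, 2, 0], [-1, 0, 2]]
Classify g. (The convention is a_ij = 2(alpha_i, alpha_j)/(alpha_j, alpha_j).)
The matrix has rank 3 with 2's on the diagonal. Reading the off-diagonal entries as Dynkin edges (a single edge where a_ij = a_ji = -1; a double or triple edge where a_ij * a_ji = 2 or 3), the diagram is a chain of 3 nodes with a double edge at one end; the terminal node there is the unique short simple root (B_3). One simple-root ordering that puts it in standard form is (alpha_3, alpha_1, alpha_2). So the algebra is type B_3, i.e. so(7).

B_3 (so(7))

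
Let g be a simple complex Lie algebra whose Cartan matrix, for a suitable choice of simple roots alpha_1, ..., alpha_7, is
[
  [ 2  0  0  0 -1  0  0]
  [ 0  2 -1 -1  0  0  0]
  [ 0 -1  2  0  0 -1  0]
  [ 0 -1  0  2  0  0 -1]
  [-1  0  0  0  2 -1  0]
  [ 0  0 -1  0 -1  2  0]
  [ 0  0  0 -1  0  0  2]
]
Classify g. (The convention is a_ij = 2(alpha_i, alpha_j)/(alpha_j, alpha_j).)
type A_7

The matrix has rank 7 with 2's on the diagonal. Reading the off-diagonal entries as Dynkin edges (a single edge where a_ij = a_ji = -1; a double or triple edge where a_ij * a_ji = 2 or 3), the diagram is a chain of 7 nodes with single edges (A_7). One simple-root ordering that puts it in standard form is (alpha_1, alpha_5, alpha_6, alpha_3, alpha_2, alpha_4, alpha_7). So the algebra is type A_7, i.e. sl(8).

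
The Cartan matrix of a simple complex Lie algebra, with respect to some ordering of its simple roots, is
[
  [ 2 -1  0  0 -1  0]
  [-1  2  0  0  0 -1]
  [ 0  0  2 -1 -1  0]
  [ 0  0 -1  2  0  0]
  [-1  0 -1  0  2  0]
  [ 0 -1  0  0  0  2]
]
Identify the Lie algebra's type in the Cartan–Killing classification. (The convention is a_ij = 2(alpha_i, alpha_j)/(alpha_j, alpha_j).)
type A_6

The matrix has rank 6 with 2's on the diagonal. Reading the off-diagonal entries as Dynkin edges (a single edge where a_ij = a_ji = -1; a double or triple edge where a_ij * a_ji = 2 or 3), the diagram is a chain of 6 nodes with single edges (A_6). One simple-root ordering that puts it in standard form is (alpha_4, alpha_3, alpha_5, alpha_1, alpha_2, alpha_6). So the algebra is type A_6, i.e. sl(7).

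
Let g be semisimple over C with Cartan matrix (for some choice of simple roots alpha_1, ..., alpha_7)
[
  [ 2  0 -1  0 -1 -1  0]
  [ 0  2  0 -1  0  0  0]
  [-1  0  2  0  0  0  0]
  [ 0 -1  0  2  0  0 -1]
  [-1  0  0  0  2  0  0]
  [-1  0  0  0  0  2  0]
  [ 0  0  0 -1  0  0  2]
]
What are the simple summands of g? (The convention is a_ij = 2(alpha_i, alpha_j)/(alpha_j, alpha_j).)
A_3 + D_4

The diagram associated to this matrix has two connected components: the simple roots {alpha_2, alpha_4, alpha_7} form a chain of 3 nodes with single edges (A_3), and {alpha_1, alpha_3, alpha_5, alpha_6} form a chain of 2 nodes with a fork of two nodes at one end (D_4). A semisimple Lie algebra decomposes uniquely as the direct sum of simple ideals, one per connected component of its Dynkin diagram, so g ≅ A_3 ⊕ D_4 (dimension 15 + 28 = 43).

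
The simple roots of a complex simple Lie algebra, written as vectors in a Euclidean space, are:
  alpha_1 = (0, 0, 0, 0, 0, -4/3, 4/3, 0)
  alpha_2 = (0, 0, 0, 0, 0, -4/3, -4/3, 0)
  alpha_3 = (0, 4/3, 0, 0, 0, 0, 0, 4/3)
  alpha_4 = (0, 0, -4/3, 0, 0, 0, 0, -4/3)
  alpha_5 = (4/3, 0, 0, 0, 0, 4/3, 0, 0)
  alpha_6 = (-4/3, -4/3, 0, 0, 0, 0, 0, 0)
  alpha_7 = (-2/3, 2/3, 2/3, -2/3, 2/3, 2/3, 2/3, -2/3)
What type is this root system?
E_7

Compute the Cartan integers a_ij = 2(alpha_i, alpha_j)/(alpha_j, alpha_j); the resulting 7x7 Cartan matrix is
[[2, 0, 0, 0, -1, 0, 0], [0, 2, 0, 0, -1, 0, -1], [0, 0, 2, -1, 0, -1, 0], [0, 0, -1, 2, 0, 0, 0], [-1, -1, 0, 0, 2, -1, 0], [0, 0, -1, 0, -1, 2, 0], [0, -1, 0, 0, 0, 0, 2]].
All simple roots have the same length, so the diagram is simply laced. The associated Dynkin diagram is a chain of 6 nodes with one extra node attached to the third node from one end (E_7), so the type is E_7.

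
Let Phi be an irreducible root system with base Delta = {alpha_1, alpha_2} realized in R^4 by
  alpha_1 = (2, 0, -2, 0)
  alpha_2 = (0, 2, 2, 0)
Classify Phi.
Compute the Cartan integers a_ij = 2(alpha_i, alpha_j)/(alpha_j, alpha_j); the resulting 2x2 Cartan matrix is
[[2, -1], [-1, 2]].
All simple roots have the same length, so the diagram is simply laced. The associated Dynkin diagram is a chain of 2 nodes with single edges (A_2), so the type is A_2 (the algebra sl(3)).

A2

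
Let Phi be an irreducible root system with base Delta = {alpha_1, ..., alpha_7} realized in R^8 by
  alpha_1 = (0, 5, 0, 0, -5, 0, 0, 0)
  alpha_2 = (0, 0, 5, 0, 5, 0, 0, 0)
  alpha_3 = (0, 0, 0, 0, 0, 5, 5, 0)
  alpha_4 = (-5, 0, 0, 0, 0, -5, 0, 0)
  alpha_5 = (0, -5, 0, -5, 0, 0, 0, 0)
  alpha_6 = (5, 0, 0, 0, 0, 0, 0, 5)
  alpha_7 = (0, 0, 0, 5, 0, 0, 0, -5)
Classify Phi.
A_7 (sl(8))

Compute the Cartan integers a_ij = 2(alpha_i, alpha_j)/(alpha_j, alpha_j); the resulting 7x7 Cartan matrix is
[[2, -1, 0, 0, -1, 0, 0], [-1, 2, 0, 0, 0, 0, 0], [0, 0, 2, -1, 0, 0, 0], [0, 0, -1, 2, 0, -1, 0], [-1, 0, 0, 0, 2, 0, -1], [0, 0, 0, -1, 0, 2, -1], [0, 0, 0, 0, -1, -1, 2]].
All simple roots have the same length, so the diagram is simply laced. The associated Dynkin diagram is a chain of 7 nodes with single edges (A_7), so the type is A_7 (the algebra sl(8)).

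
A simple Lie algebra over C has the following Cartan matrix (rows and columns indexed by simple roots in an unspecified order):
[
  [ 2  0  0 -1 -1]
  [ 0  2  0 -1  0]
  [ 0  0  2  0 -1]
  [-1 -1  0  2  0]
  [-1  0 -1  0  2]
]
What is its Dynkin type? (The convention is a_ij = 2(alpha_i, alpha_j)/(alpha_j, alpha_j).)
type A_5

The matrix has rank 5 with 2's on the diagonal. Reading the off-diagonal entries as Dynkin edges (a single edge where a_ij = a_ji = -1; a double or triple edge where a_ij * a_ji = 2 or 3), the diagram is a chain of 5 nodes with single edges (A_5). One simple-root ordering that puts it in standard form is (alpha_3, alpha_5, alpha_1, alpha_4, alpha_2). So the algebra is type A_5, i.e. sl(6).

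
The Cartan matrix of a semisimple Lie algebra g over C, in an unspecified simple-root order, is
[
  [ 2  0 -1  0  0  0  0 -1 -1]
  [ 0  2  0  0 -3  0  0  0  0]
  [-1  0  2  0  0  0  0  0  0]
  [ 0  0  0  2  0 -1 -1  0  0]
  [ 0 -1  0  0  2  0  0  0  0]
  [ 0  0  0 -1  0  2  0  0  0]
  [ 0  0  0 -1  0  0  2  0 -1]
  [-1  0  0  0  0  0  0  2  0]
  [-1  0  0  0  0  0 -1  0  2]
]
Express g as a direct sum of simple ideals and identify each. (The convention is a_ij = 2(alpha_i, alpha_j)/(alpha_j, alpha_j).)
The diagram associated to this matrix has two connected components: the simple roots {alpha_1, alpha_3, alpha_4, alpha_6, alpha_7, alpha_8, alpha_9} form a chain of 5 nodes with a fork of two nodes at one end (D_7), and {alpha_2, alpha_5} form two nodes joined by a triple edge (G_2). A semisimple Lie algebra decomposes uniquely as the direct sum of simple ideals, one per connected component of its Dynkin diagram, so g ≅ D_7 ⊕ G_2 (dimension 91 + 14 = 105).

D_7 (so(14)) + G_2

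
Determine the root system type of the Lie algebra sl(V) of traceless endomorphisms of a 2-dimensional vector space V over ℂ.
This is sl(2), which has dimension 2^2 - 1 = 3 and rank 2 - 1 = 1 (a Cartan subalgebra is the diagonal traceless matrices). In the classification of classical Lie algebras, the special linear algebra sl(n+1) has type A_n; here n = 1, so the Dynkin diagram is a chain of 1 nodes with single edges (A_1). Hence the type is A_1.

A_1 (sl(2))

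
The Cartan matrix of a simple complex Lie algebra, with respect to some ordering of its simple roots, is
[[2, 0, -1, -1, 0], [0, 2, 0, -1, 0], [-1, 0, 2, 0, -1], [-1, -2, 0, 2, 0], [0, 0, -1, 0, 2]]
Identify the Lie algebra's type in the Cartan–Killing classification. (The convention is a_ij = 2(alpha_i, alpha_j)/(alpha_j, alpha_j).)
B_5

The matrix has rank 5 with 2's on the diagonal. Reading the off-diagonal entries as Dynkin edges (a single edge where a_ij = a_ji = -1; a double or triple edge where a_ij * a_ji = 2 or 3), the diagram is a chain of 5 nodes with a double edge at one end; the terminal node there is the unique short simple root (B_5). One simple-root ordering that puts it in standard form is (alpha_5, alpha_3, alpha_1, alpha_4, alpha_2). So the algebra is type B_5, i.e. so(11).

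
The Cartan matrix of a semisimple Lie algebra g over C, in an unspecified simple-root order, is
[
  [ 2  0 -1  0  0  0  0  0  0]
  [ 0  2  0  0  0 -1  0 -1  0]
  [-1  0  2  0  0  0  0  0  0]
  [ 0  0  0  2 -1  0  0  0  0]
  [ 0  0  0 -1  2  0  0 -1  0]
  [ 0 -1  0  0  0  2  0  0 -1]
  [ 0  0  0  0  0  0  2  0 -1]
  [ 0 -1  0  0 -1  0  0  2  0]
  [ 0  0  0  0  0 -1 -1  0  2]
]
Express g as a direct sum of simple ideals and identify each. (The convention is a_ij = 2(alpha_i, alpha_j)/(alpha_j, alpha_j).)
A2 + A7

The diagram associated to this matrix has two connected components: the simple roots {alpha_1, alpha_3} form a chain of 2 nodes with single edges (A_2), and {alpha_2, alpha_4, alpha_5, alpha_6, alpha_7, alpha_8, alpha_9} form a chain of 7 nodes with single edges (A_7). A semisimple Lie algebra decomposes uniquely as the direct sum of simple ideals, one per connected component of its Dynkin diagram, so g ≅ A_2 ⊕ A_7 (dimension 8 + 63 = 71).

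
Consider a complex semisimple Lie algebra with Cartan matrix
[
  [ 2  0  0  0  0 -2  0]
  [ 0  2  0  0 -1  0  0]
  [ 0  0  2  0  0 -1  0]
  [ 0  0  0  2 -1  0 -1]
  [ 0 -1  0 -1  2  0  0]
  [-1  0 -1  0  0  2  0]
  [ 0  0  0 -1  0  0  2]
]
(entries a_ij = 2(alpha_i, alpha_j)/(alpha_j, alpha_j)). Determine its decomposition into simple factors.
The diagram associated to this matrix has two connected components: the simple roots {alpha_2, alpha_4, alpha_5, alpha_7} form a chain of 4 nodes with single edges (A_4), and {alpha_1, alpha_3, alpha_6} form a chain of 3 nodes with a double edge at one end; the terminal node there is the unique long simple root (C_3). A semisimple Lie algebra decomposes uniquely as the direct sum of simple ideals, one per connected component of its Dynkin diagram, so g ≅ A_4 ⊕ C_3 (dimension 24 + 21 = 45).

type A_4 ⊕ type C_3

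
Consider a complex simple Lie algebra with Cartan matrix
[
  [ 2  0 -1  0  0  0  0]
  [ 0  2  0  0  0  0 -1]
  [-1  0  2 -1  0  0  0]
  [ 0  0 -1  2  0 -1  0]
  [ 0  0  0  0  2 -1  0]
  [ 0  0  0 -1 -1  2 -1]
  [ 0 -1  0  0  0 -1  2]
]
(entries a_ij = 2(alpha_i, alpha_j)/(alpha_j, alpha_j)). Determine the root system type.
type E_7

The matrix has rank 7 with 2's on the diagonal. Reading the off-diagonal entries as Dynkin edges (a single edge where a_ij = a_ji = -1; a double or triple edge where a_ij * a_ji = 2 or 3), the diagram is a chain of 6 nodes with one extra node attached to the third node from one end (E_7). One simple-root ordering that puts it in standard form is (alpha_2, alpha_5, alpha_7, alpha_6, alpha_4, alpha_3, alpha_1). So the algebra is type E_7.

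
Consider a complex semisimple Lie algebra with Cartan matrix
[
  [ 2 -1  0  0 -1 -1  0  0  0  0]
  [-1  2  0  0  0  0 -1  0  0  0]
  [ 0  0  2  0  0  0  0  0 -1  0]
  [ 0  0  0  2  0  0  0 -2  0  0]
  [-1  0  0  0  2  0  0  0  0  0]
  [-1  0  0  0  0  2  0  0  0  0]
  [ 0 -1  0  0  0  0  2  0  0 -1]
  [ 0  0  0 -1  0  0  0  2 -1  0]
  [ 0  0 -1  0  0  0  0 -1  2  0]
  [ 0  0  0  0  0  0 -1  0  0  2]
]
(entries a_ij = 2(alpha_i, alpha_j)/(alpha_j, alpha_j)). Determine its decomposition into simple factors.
The diagram associated to this matrix has two connected components: the simple roots {alpha_3, alpha_4, alpha_8, alpha_9} form a chain of 4 nodes with a double edge at one end; the terminal node there is the unique long simple root (C_4), and {alpha_1, alpha_2, alpha_5, alpha_6, alpha_7, alpha_10} form a chain of 4 nodes with a fork of two nodes at one end (D_6). A semisimple Lie algebra decomposes uniquely as the direct sum of simple ideals, one per connected component of its Dynkin diagram, so g ≅ C_4 ⊕ D_6 (dimension 36 + 66 = 102).

C_4 (sp(8)) + D_6 (so(12))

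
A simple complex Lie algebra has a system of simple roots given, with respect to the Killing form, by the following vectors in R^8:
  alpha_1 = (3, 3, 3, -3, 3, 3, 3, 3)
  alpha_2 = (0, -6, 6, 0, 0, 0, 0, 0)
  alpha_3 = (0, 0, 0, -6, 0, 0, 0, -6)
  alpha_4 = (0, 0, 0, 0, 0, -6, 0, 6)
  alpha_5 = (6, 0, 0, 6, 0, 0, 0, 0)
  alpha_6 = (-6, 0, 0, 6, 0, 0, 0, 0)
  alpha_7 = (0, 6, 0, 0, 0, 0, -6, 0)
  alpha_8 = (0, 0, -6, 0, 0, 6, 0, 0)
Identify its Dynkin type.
type E_8

Compute the Cartan integers a_ij = 2(alpha_i, alpha_j)/(alpha_j, alpha_j); the resulting 8x8 Cartan matrix is
[[2, 0, 0, 0, 0, -1, 0, 0], [0, 2, 0, 0, 0, 0, -1, -1], [0, 0, 2, -1, -1, -1, 0, 0], [0, 0, -1, 2, 0, 0, 0, -1], [0, 0, -1, 0, 2, 0, 0, 0], [-1, 0, -1, 0, 0, 2, 0, 0], [0, -1, 0, 0, 0, 0, 2, 0], [0, -1, 0, -1, 0, 0, 0, 2]].
All simple roots have the same length, so the diagram is simply laced. The associated Dynkin diagram is a chain of 7 nodes with one extra node attached to the third node from one end (E_8), so the type is E_8.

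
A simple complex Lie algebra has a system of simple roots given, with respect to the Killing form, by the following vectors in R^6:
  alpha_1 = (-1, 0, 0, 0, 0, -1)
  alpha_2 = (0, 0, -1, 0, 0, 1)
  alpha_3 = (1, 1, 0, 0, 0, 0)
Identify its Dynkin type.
Compute the Cartan integers a_ij = 2(alpha_i, alpha_j)/(alpha_j, alpha_j); the resulting 3x3 Cartan matrix is
[[2, -1, -1], [-1, 2, 0], [-1, 0, 2]].
All simple roots have the same length, so the diagram is simply laced. The associated Dynkin diagram is a chain of 3 nodes with single edges (A_3), so the type is A_3 (the algebra sl(4)).

A3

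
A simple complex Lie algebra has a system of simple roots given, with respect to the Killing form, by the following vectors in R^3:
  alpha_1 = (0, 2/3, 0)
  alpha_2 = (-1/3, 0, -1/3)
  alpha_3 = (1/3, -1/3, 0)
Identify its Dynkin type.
Compute the Cartan integers a_ij = 2(alpha_i, alpha_j)/(alpha_j, alpha_j); the resulting 3x3 Cartan matrix is
[[2, 0, -2], [0, 2, -1], [-1, -1, 2]].
The roots have two lengths (squared-length ratio 2:1); the short ones are alpha_{2,3}. The associated Dynkin diagram is a chain of 3 nodes with a double edge at one end; the terminal node there is the unique long simple root (C_3), so the type is C_3 (the algebra sp(6)).

C3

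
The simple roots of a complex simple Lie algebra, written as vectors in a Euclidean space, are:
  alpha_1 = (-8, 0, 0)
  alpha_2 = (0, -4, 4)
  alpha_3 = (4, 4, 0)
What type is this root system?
C3

Compute the Cartan integers a_ij = 2(alpha_i, alpha_j)/(alpha_j, alpha_j); the resulting 3x3 Cartan matrix is
[[2, 0, -2], [0, 2, -1], [-1, -1, 2]].
The roots have two lengths (squared-length ratio 2:1); the short ones are alpha_{2,3}. The associated Dynkin diagram is a chain of 3 nodes with a double edge at one end; the terminal node there is the unique long simple root (C_3), so the type is C_3 (the algebra sp(6)).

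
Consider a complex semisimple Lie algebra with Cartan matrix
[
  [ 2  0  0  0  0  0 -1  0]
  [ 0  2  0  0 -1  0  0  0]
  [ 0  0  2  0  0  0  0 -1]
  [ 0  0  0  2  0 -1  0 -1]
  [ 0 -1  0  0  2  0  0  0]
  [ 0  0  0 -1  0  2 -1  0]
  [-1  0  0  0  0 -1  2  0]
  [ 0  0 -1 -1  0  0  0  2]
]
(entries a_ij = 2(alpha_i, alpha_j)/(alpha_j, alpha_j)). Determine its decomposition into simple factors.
A_2 ⊕ A_6

The diagram associated to this matrix has two connected components: the simple roots {alpha_2, alpha_5} form a chain of 2 nodes with single edges (A_2), and {alpha_1, alpha_3, alpha_4, alpha_6, alpha_7, alpha_8} form a chain of 6 nodes with single edges (A_6). A semisimple Lie algebra decomposes uniquely as the direct sum of simple ideals, one per connected component of its Dynkin diagram, so g ≅ A_2 ⊕ A_6 (dimension 8 + 48 = 56).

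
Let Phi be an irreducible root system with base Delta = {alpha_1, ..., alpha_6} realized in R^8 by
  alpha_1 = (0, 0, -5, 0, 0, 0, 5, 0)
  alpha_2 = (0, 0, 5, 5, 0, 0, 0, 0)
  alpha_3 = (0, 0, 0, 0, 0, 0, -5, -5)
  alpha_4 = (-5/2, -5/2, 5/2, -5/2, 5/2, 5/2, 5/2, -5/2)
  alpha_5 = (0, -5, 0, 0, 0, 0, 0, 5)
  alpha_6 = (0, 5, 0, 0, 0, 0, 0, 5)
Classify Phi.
Compute the Cartan integers a_ij = 2(alpha_i, alpha_j)/(alpha_j, alpha_j); the resulting 6x6 Cartan matrix is
[[2, -1, -1, 0, 0, 0], [-1, 2, 0, 0, 0, 0], [-1, 0, 2, 0, -1, -1], [0, 0, 0, 2, 0, -1], [0, 0, -1, 0, 2, 0], [0, 0, -1, -1, 0, 2]].
All simple roots have the same length, so the diagram is simply laced. The associated Dynkin diagram is a chain of 5 nodes with one extra node attached to the third node from one end (E_6), so the type is E_6.

E_6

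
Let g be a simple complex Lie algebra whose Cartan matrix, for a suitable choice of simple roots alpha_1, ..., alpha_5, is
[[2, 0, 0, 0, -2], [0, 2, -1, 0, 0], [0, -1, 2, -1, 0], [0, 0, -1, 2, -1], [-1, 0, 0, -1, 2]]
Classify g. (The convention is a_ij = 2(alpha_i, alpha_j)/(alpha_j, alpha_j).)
The matrix has rank 5 with 2's on the diagonal. Reading the off-diagonal entries as Dynkin edges (a single edge where a_ij = a_ji = -1; a double or triple edge where a_ij * a_ji = 2 or 3), the diagram is a chain of 5 nodes with a double edge at one end; the terminal node there is the unique long simple root (C_5). One simple-root ordering that puts it in standard form is (alpha_2, alpha_3, alpha_4, alpha_5, alpha_1). So the algebra is type C_5, i.e. sp(10).

C_5 (sp(10))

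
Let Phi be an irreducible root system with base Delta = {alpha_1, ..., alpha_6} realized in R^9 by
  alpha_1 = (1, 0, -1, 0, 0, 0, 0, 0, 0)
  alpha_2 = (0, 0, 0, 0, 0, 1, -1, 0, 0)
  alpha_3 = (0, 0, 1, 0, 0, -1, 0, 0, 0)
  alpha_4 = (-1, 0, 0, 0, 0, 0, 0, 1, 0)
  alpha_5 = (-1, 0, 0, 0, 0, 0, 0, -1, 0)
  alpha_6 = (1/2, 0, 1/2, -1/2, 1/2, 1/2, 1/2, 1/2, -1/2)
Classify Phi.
type E_6

Compute the Cartan integers a_ij = 2(alpha_i, alpha_j)/(alpha_j, alpha_j); the resulting 6x6 Cartan matrix is
[[2, 0, -1, -1, -1, 0], [0, 2, -1, 0, 0, 0], [-1, -1, 2, 0, 0, 0], [-1, 0, 0, 2, 0, 0], [-1, 0, 0, 0, 2, -1], [0, 0, 0, 0, -1, 2]].
All simple roots have the same length, so the diagram is simply laced. The associated Dynkin diagram is a chain of 5 nodes with one extra node attached to the third node from one end (E_6), so the type is E_6.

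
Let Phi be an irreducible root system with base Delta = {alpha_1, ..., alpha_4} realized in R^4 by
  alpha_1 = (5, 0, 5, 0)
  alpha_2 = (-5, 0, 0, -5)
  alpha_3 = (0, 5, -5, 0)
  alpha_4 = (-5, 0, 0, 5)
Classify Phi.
D_4 (so(8))

Compute the Cartan integers a_ij = 2(alpha_i, alpha_j)/(alpha_j, alpha_j); the resulting 4x4 Cartan matrix is
[[2, -1, -1, -1], [-1, 2, 0, 0], [-1, 0, 2, 0], [-1, 0, 0, 2]].
All simple roots have the same length, so the diagram is simply laced. The associated Dynkin diagram is a chain of 2 nodes with a fork of two nodes at one end (D_4), so the type is D_4 (the algebra so(8)).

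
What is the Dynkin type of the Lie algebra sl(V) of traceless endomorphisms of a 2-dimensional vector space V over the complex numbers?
This is sl(2), which has dimension 2^2 - 1 = 3 and rank 2 - 1 = 1 (a Cartan subalgebra is the diagonal traceless matrices). In the classification of classical Lie algebras, the special linear algebra sl(n+1) has type A_n; here n = 1, so the Dynkin diagram is a chain of 1 nodes with single edges (A_1). Hence the type is A_1.

A_1 (sl(2))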